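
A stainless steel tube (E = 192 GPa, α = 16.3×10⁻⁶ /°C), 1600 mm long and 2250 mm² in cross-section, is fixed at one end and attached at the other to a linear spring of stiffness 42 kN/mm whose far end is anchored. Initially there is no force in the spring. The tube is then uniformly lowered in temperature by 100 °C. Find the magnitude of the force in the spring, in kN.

The unrestrained thermal change is αΔT L = 16.3×10⁻⁶ × 100 × 1600 = 2.608 mm.
With a force P in the spring, the elastic change of the tube is PL/(AE) and that of the spring is P/k; compatibility requires their sum to equal δ_free.
P [ L/(AE) + 1/k ] = δ_free → P [ 1600/(2250×192×10³) + 1/(42×10³) ] = 2.608.
P = 2.608 / 2.751×10⁻⁵ = 94790 N.

P ≈ 94.8 kN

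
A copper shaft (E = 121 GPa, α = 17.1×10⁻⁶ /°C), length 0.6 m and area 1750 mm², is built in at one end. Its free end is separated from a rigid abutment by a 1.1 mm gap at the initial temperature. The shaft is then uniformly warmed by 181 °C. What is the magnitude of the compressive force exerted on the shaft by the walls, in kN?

P ≈ 267 kN

Free thermal elongation = αΔT L = 17.1×10⁻⁶ × 181 × 600 = 1.857 mm.
After closing the 1.1 mm clearance, 1.857 − 1.1 = 0.7571 mm of expansion remains to be suppressed by the wall.
Compatibility: PL/(AE) = 0.7571 mm, so σ = P/A = E × (0.7571/600) = 152.7 MPa.
P = σA = 152.7 × 1750 = 267.2 kN.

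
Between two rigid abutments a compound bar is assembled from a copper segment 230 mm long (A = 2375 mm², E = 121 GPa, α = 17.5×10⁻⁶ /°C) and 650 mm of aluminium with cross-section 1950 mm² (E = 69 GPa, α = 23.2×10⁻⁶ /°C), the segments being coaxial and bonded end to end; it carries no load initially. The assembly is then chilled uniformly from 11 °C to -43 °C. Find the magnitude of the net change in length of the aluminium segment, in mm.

|ΔL| ≈ 0.0707 mm

Free thermal contraction of the whole bar: Σ αᵢΔT Lᵢ = 17.5×10⁻⁶×54×230 + 23.2×10⁻⁶×54×650 = 1.032 mm.
The rigid supports impose zero overall length change; the single axial force P common to all segments must satisfy P Σ Lᵢ/(AᵢEᵢ) = δ_free.
Σ Lᵢ/(AᵢEᵢ) = 230/(2375×121×10³) + 650/(1950×69×10³) = 5.631×10⁻⁶ mm/N.
So P = 1.032 / 5.631×10⁻⁶ = 183.2 kN, tensile.
For the aluminium segment, free thermal change = 23.2×10⁻⁶×54×650 = 0.8143 mm and elastic change from P = 183200×650/(1950×69×10³) = 0.885 mm; these oppose, so the net change is 0.0707 mm (segment lengthens).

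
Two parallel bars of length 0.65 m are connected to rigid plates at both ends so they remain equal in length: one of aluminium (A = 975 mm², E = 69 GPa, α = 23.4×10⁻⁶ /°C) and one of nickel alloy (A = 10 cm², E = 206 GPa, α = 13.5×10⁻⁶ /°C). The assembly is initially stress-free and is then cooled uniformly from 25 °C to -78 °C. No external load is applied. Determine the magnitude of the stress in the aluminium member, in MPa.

σ ≈ 53 MPa (tensile)

Both members must finish at the same length. With the larger α, the aluminium tends to over-contract; the plates restrain it, putting the aluminium in tension and the nickel alloy in compression. With no external load the two internal forces are equal and opposite, magnitude P.
Setting the final lengths equal and cancelling L: (α₁ − α₂)ΔT = P/(A₁E₁) + P/(A₂E₂).
|α₁ − α₂|·ΔT = 9.9×10⁻⁶ × 103 = 0.00102.
1/(A₁E₁) + 1/(A₂E₂) = 1/(975×69×10³) + 1/(1000×206×10³) = 1.972×10⁻⁸ N⁻¹.
P = 0.00102 / 1.972×10⁻⁸ = 51710 N = 51.71 kN.
σ_{aluminium} = P/A₁ = 51710/975 = 53.04 MPa, tensile.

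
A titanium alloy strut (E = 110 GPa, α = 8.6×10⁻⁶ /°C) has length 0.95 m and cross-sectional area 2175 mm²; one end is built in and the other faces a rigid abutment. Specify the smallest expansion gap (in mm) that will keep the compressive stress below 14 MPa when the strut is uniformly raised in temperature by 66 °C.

g ≈ 0.418 mm

Free expansion if unrestrained: δ_free = αΔT L = 8.6×10⁻⁶ × 66 × 950 = 0.5392 mm.
At the allowable stress the elastic shortening the wall may impose is σL/E = 14 × 950 / (110×10³) = 0.1209 mm.
So the gap has to take up the difference, g_min = δ_free − σL/E = 0.5392 − 0.1209 = 0.4183 mm.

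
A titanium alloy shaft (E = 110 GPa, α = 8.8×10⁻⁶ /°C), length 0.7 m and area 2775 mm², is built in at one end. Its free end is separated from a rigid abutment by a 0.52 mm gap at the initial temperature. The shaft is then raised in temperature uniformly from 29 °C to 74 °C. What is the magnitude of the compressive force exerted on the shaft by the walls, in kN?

Free thermal elongation = αΔT L = 8.8×10⁻⁶ × 45 × 700 = 0.2772 mm.
Since δ_free = 0.277 mm is less than the 0.52 mm gap, the shaft never touches the wall. No axial force develops.

P ≈ 0 kN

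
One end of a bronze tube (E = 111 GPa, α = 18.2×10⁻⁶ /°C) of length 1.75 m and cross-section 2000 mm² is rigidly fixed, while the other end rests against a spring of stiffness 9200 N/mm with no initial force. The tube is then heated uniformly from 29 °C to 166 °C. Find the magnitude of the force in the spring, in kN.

P ≈ 37.4 kN

If the spring were absent the tube would lengthen by αΔT L = 18.2×10⁻⁶ × 137 × 1750 = 4.363 mm.
Let P be the compressive force at the spring. The tube shortens elastically by PL/(AE) and the spring compresses by P/k; together these equal δ_free.
So P = δ_free / [L/(AE) + 1/k] = 4.363 / [ 1750/(2000×111×10³) + 1/(9200) ].
P = 4.363 / 0.0001166 = 37430 N.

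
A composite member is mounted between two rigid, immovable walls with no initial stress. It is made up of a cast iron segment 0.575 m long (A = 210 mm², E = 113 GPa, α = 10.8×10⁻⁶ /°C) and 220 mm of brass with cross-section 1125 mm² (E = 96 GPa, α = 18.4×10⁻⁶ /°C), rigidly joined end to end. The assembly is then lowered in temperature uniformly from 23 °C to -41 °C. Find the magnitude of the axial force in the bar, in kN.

If the supports were absent, the total length change would be Σ αᵢΔT Lᵢ = 10.8×10⁻⁶×64×575 + 18.4×10⁻⁶×64×220 = 0.6565 mm.
The walls prevent any net length change, so an axial force P (same in every segment) develops. Compatibility: P · Σ Lᵢ/(AᵢEᵢ) = δ_free.
The series flexibility is Σ Lᵢ/(AᵢEᵢ) = 575/(210×113×10³) + 220/(1125×96×10³) = 2.627×10⁻⁵ mm/N.
Hence P = δ_free / Σ(L/AE) = 0.6565/2.627×10⁻⁵ = 24.99 kN (tensile).

P ≈ 25 kN (tensile)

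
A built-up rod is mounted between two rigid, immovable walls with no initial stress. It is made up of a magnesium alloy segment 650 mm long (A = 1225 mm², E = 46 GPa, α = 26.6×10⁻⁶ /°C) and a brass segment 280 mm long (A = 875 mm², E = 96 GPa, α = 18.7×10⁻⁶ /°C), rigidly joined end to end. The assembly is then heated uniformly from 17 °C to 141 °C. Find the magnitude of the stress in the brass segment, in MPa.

σ ≈ 215 MPa (compressive)

If the supports were absent, the total length change would be Σ αᵢΔT Lᵢ = 26.6×10⁻⁶×124×650 + 18.7×10⁻⁶×124×280 = 2.793 mm.
The rigid supports impose zero overall length change; the single axial force P common to all segments must satisfy P Σ Lᵢ/(AᵢEᵢ) = δ_free.
Σ Lᵢ/(AᵢEᵢ) = 650/(1225×46×10³) + 280/(875×96×10³) = 1.487×10⁻⁵ mm/N.
Hence P = δ_free / Σ(L/AE) = 2.793/1.487×10⁻⁵ = 187.9 kN (compressive).
σ_{brass} = P / A = 187900 / 875 = 214.7 MPa.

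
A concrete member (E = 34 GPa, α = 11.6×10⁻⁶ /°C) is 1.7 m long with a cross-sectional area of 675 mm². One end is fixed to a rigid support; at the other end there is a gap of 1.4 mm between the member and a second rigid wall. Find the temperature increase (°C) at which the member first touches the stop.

ΔT ≈ 71 °C

The gap closes when αΔT L = 1.4 mm, since the member is still unstressed at that instant.
ΔT = 1.4 / (11.6×10⁻⁶ × 1700) = 70.99 °C.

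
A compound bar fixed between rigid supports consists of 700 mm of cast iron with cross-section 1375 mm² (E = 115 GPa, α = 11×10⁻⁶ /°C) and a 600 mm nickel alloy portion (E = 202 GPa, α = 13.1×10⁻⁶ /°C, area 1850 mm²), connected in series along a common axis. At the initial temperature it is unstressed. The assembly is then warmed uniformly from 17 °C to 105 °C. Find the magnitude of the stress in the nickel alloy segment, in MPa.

σ ≈ 123 MPa (compressive)

With the walls removed the bar would change length by δ_free = Σ αᵢΔT Lᵢ = 11×10⁻⁶×88×700 + 13.1×10⁻⁶×88×600 = 1.369 mm.
The rigid supports impose zero overall length change; the single axial force P common to all segments must satisfy P Σ Lᵢ/(AᵢEᵢ) = δ_free.
Σ Lᵢ/(AᵢEᵢ) = 700/(1375×115×10³) + 600/(1850×202×10³) = 6.032×10⁻⁶ mm/N.
P = 1.369 / 6.032×10⁻⁶ = 227000 N = 227 kN, compressive.
σ_{nickel alloy} = P / A = 227000 / 1850 = 122.7 MPa.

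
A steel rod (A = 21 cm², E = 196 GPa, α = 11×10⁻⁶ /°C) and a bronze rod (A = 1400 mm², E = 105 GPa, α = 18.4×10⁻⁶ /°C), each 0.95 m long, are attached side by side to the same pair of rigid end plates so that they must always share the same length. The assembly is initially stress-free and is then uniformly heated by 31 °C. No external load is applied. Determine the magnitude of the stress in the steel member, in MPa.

The bronze has the larger α, so on heating it would change length more than the steel if both were free. The rigid plates force a common final length, so the bronze is put into compression and the steel into tension, with equal and opposite forces P (no external load).
Equating the net (thermal + elastic) strains gives |α₁ − α₂|·ΔT = P·[1/(A₁E₁) + 1/(A₂E₂)].
|α₁ − α₂|·ΔT = 7.4×10⁻⁶ × 31 = 0.0002294.
1/(A₁E₁) + 1/(A₂E₂) = 1/(2100×196×10³) + 1/(1400×105×10³) = 9.232×10⁻⁹ N⁻¹.
P = 0.0002294 / 9.232×10⁻⁹ = 24850 N = 24.85 kN.
σ_{steel} = P/A₁ = 24850/2100 = 11.83 MPa, tensile.

σ ≈ 11.8 MPa (tensile)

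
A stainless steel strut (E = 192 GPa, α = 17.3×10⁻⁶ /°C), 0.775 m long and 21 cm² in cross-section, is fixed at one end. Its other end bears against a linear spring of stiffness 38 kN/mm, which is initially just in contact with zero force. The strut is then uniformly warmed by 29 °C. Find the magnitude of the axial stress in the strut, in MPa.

σ ≈ 6.56 MPa (compressive)

The unrestrained thermal change is αΔT L = 17.3×10⁻⁶ × 29 × 775 = 0.3888 mm.
With a force P in the spring, the elastic change of the strut is PL/(AE) and that of the spring is P/k; compatibility requires their sum to equal δ_free.
So P = δ_free / [L/(AE) + 1/k] = 0.3888 / [ 775/(2100×192×10³) + 1/(38×10³) ].
P = 0.3888 / 2.824×10⁻⁵ = 13770 N.
σ = P/A = 13770/2100 = 6.557 MPa.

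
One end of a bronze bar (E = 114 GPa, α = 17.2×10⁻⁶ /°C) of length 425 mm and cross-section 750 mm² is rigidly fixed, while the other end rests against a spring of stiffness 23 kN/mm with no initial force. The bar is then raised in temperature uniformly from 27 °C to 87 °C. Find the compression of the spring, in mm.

δ ≈ 0.394 mm

Free thermal expansion: δ_free = αΔT L = 17.2×10⁻⁶ × 60 × 425 = 0.4386 mm.
With a force P in the spring, the elastic change of the bar is PL/(AE) and that of the spring is P/k; compatibility requires their sum to equal δ_free.
So P = δ_free / [L/(AE) + 1/k] = 0.4386 / [ 425/(750×114×10³) + 1/(23×10³) ].
P = 0.4386 / 4.845×10⁻⁵ = 9053 N.
Spring compression = P/k = 9053/(23×10³) = 0.3936 mm.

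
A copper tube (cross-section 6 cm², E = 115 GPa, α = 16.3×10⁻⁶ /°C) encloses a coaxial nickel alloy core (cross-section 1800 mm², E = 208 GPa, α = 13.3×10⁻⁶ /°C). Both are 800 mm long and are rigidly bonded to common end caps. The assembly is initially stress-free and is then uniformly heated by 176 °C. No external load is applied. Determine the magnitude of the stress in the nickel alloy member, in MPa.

σ ≈ 17.1 MPa (tensile)

Equilibrium of a rigid end plate with no external load gives equal and opposite internal forces ±P in the two members. Since α_{copper} > α_{nickel alloy}, heating drives the copper into compression and the nickel alloy into tension.
Setting the final lengths equal and cancelling L: (α₁ − α₂)ΔT = P/(A₁E₁) + P/(A₂E₂).
|α₁ − α₂|·ΔT = 3×10⁻⁶ × 176 = 0.000528.
1/(A₁E₁) + 1/(A₂E₂) = 1/(600×115×10³) + 1/(1800×208×10³) = 1.716×10⁻⁸ N⁻¹.
P = 0.000528 / 1.716×10⁻⁸ = 30760 N = 30.76 kN.
σ_{nickel alloy} = P/A₂ = 30760/1800 = 17.09 MPa, tensile.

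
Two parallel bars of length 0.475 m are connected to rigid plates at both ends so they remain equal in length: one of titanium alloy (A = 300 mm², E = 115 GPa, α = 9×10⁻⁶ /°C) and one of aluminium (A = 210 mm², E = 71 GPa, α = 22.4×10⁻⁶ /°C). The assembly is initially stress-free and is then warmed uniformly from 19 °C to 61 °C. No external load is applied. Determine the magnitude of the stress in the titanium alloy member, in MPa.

σ ≈ 19.5 MPa (tensile)

Both members must finish at the same length. With the larger α, the aluminium tends to over-expand; the plates restrain it, putting the aluminium in compression and the titanium alloy in tension. With no external load the two internal forces are equal and opposite, magnitude P.
Setting the final lengths equal and cancelling L: (α₁ − α₂)ΔT = P/(A₁E₁) + P/(A₂E₂).
|α₁ − α₂|·ΔT = 13.4×10⁻⁶ × 42 = 0.0005628.
1/(A₁E₁) + 1/(A₂E₂) = 1/(300×115×10³) + 1/(210×71×10³) = 9.605×10⁻⁸ N⁻¹.
So P = 0.0005628 / 9.605×10⁻⁸ = 5.859 kN.
σ_{titanium alloy} = P/A₁ = 5859/300 = 19.53 MPa, tensile.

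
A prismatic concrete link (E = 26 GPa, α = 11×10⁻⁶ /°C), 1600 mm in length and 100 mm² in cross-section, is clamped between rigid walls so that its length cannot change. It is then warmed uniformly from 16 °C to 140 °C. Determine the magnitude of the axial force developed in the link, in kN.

P ≈ 3.55 kN (compressive)

Full restraint means ε = 0, so the stress is σ = EαΔT = 26×10³ × 11×10⁻⁶ × 124 = 35.46 MPa.
P = AEαΔT = 100 × 26×10³ × 11×10⁻⁶ × 124 = 3.546 kN (compressive).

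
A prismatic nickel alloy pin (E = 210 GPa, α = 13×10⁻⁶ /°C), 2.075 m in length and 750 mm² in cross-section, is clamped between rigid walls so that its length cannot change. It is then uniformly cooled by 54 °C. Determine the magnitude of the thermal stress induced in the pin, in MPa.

σ ≈ 147 MPa (tensile)

Because both ends are immovable the net strain is zero, and the suppressed thermal strain is αΔT = 13×10⁻⁶ × 54 = 702×10⁻⁶.
Hence σ = E·αΔT = 210×10³ × 702×10⁻⁶ = 147.4 MPa, tensile.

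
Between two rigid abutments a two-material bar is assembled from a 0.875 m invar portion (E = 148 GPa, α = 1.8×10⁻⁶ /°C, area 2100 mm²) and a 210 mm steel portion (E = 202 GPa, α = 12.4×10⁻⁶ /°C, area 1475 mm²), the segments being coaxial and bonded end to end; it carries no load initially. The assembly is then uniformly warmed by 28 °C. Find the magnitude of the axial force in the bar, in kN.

P ≈ 33.2 kN (compressive)

If the supports were absent, the total length change would be Σ αᵢΔT Lᵢ = 1.8×10⁻⁶×28×875 + 12.4×10⁻⁶×28×210 = 0.117 mm.
The rigid supports impose zero overall length change; the single axial force P common to all segments must satisfy P Σ Lᵢ/(AᵢEᵢ) = δ_free.
Σ Lᵢ/(AᵢEᵢ) = 875/(2100×148×10³) + 210/(1475×202×10³) = 3.52×10⁻⁶ mm/N.
P = 0.117 / 3.52×10⁻⁶ = 33240 N = 33.24 kN, compressive.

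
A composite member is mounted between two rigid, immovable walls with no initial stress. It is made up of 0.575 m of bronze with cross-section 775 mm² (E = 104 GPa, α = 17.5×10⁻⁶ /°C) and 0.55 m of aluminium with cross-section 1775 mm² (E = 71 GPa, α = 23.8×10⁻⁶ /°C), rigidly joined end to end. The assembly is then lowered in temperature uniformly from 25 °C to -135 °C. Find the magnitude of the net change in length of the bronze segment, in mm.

With the walls removed the bar would change length by δ_free = Σ αᵢΔT Lᵢ = 17.5×10⁻⁶×160×575 + 23.8×10⁻⁶×160×550 = 3.704 mm.
Since the ends are fixed, an axial force P builds up, equal in every segment, with P · Σ Lᵢ/(AᵢEᵢ) = δ_free.
Σ Lᵢ/(AᵢEᵢ) = 575/(775×104×10³) + 550/(1775×71×10³) = 1.15×10⁻⁵ mm/N.
Hence P = δ_free / Σ(L/AE) = 3.704/1.15×10⁻⁵ = 322.2 kN (tensile).
For the bronze segment, free thermal change = 17.5×10⁻⁶×160×575 = 1.61 mm and elastic change from P = 322200×575/(775×104×10³) = 2.298 mm; these oppose, so the net change is 0.688 mm (segment lengthens).

|ΔL| ≈ 0.688 mm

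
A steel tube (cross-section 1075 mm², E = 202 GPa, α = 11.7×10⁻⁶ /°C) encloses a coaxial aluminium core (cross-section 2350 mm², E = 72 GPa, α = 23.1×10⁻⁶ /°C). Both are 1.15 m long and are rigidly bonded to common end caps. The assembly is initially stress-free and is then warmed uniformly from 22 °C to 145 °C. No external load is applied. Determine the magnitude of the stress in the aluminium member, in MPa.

Both members must finish at the same length. With the larger α, the aluminium tends to over-expand; the plates restrain it, putting the aluminium in compression and the steel in tension. With no external load the two internal forces are equal and opposite, magnitude P.
Compatibility of the two members (thermal + elastic change equal): (α₁ − α₂)ΔT = P·[1/(A₁E₁) + 1/(A₂E₂)].
|α₁ − α₂|·ΔT = 11.4×10⁻⁶ × 123 = 0.001402.
1/(A₁E₁) + 1/(A₂E₂) = 1/(1075×202×10³) + 1/(2350×72×10³) = 1.052×10⁻⁸ N⁻¹.
P = 0.001402 / 1.052×10⁻⁸ = 133300 N = 133.3 kN.
σ_{aluminium} = P/A₂ = 133300/2350 = 56.74 MPa, compressive.

σ ≈ 56.7 MPa (compressive)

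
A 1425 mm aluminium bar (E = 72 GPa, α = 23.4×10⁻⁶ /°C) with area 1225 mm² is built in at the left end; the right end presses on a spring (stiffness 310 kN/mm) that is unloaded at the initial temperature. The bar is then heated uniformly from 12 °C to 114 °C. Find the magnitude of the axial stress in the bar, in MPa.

σ ≈ 143 MPa (compressive)

Free thermal expansion: δ_free = αΔT L = 23.4×10⁻⁶ × 102 × 1425 = 3.401 mm.
Let P be the compressive force at the spring. The bar shortens elastically by PL/(AE) and the spring compresses by P/k; together these equal δ_free.
So P = δ_free / [L/(AE) + 1/k] = 3.401 / [ 1425/(1225×72×10³) + 1/(310×10³) ].
P = 3.401 / 1.938×10⁻⁵ = 175500 N.
σ = P/A = 175500/1225 = 143.2 MPa.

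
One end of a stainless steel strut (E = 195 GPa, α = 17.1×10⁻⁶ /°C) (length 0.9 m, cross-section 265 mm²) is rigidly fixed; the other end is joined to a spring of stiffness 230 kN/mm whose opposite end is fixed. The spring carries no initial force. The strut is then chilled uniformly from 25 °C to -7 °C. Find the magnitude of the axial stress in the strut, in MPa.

If the spring were absent the strut would shorten by αΔT L = 17.1×10⁻⁶ × 32 × 900 = 0.4925 mm.
Let P be the tensile force in the spring. The strut extends elastically by PL/(AE) and the spring stretches by P/k; together these equal δ_free.
So P = δ_free / [L/(AE) + 1/k] = 0.4925 / [ 900/(265×195×10³) + 1/(230×10³) ].
P = 0.4925 / 2.176×10⁻⁵ = 22630 N.
σ = P/A = 22630/265 = 85.39 MPa.

σ ≈ 85.4 MPa (tensile)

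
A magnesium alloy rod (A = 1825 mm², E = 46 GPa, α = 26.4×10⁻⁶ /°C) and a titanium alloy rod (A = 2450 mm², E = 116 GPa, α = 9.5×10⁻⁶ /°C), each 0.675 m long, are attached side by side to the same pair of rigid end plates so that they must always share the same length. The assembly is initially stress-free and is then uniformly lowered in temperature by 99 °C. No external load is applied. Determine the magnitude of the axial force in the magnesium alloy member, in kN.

Both members must finish at the same length. With the larger α, the magnesium alloy tends to over-contract; the plates restrain it, putting the magnesium alloy in tension and the titanium alloy in compression. With no external load the two internal forces are equal and opposite, magnitude P.
Compatibility of the two members (thermal + elastic change equal): (α₁ − α₂)ΔT = P·[1/(A₁E₁) + 1/(A₂E₂)].
|α₁ − α₂|·ΔT = 16.9×10⁻⁶ × 99 = 0.001673.
1/(A₁E₁) + 1/(A₂E₂) = 1/(1825×46×10³) + 1/(2450×116×10³) = 1.543×10⁻⁸ N⁻¹.
P = 0.001673 / 1.543×10⁻⁸ = 108400 N = 108.4 kN.

P ≈ 108 kN (tensile in the magnesium alloy)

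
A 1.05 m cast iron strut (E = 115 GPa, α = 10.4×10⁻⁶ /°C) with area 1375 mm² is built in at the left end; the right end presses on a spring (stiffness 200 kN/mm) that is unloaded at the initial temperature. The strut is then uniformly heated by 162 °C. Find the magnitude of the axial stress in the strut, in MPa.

Free thermal expansion: δ_free = αΔT L = 10.4×10⁻⁶ × 162 × 1050 = 1.769 mm.
Let P be the compressive force at the spring. The strut shortens elastically by PL/(AE) and the spring compresses by P/k; together these equal δ_free.
So P = δ_free / [L/(AE) + 1/k] = 1.769 / [ 1050/(1375×115×10³) + 1/(200×10³) ].
P = 1.769 / 1.164×10⁻⁵ = 152000 N.
σ = P/A = 152000/1375 = 110.5 MPa.

σ ≈ 111 MPa (compressive)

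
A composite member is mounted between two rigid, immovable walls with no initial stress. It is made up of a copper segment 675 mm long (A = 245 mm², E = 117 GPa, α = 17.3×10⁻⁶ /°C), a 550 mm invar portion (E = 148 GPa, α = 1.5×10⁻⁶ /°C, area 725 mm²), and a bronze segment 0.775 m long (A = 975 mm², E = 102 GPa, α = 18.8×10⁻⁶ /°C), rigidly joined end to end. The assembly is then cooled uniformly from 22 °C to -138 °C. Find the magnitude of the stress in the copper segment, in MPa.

With the walls removed the bar would change length by δ_free = Σ αᵢΔT Lᵢ = 17.3×10⁻⁶×160×675 + 1.5×10⁻⁶×160×550 + 18.8×10⁻⁶×160×775 = 4.332 mm.
Since the ends are fixed, an axial force P builds up, equal in every segment, with P · Σ Lᵢ/(AᵢEᵢ) = δ_free.
Σ Lᵢ/(AᵢEᵢ) = 675/(245×117×10³) + 550/(725×148×10³) + 775/(975×102×10³) = 3.647×10⁻⁵ mm/N.
Hence P = δ_free / Σ(L/AE) = 4.332/3.647×10⁻⁵ = 118.8 kN (tensile).
σ_{copper} = P / A = 118800 / 245 = 484.8 MPa.

σ ≈ 485 MPa (tensile)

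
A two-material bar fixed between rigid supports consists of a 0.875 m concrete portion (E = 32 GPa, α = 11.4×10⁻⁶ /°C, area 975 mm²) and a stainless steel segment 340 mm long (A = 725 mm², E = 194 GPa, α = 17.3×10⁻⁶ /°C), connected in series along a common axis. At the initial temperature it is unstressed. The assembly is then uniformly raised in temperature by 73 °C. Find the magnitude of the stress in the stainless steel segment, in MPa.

If the supports were absent, the total length change would be Σ αᵢΔT Lᵢ = 11.4×10⁻⁶×73×875 + 17.3×10⁻⁶×73×340 = 1.158 mm.
The walls prevent any net length change, so an axial force P (same in every segment) develops. Compatibility: P · Σ Lᵢ/(AᵢEᵢ) = δ_free.
The series flexibility is Σ Lᵢ/(AᵢEᵢ) = 875/(975×32×10³) + 340/(725×194×10³) = 3.046×10⁻⁵ mm/N.
So P = 1.158 / 3.046×10⁻⁵ = 38 kN, compressive.
σ_{stainless steel} = P / A = 38000 / 725 = 52.41 MPa.

σ ≈ 52.4 MPa (compressive)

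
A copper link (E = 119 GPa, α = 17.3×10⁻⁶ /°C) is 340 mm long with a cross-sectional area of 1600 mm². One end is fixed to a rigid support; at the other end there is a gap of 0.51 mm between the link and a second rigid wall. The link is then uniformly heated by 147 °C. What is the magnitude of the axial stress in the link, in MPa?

Free thermal elongation = αΔT L = 17.3×10⁻⁶ × 147 × 340 = 0.8647 mm.
After closing the 0.51 mm clearance, 0.8647 − 0.51 = 0.3547 mm of expansion remains to be suppressed by the wall.
Compatibility: PL/(AE) = 0.3547 mm, so σ = P/A = E × (0.3547/340) = 124.1 MPa.

σ ≈ 124 MPa (compressive)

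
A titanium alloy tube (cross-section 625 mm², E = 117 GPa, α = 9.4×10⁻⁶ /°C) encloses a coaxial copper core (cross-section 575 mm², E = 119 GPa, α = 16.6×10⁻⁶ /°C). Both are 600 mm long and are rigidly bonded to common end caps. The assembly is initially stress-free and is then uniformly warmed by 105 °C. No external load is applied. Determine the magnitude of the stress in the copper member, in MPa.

Both members must finish at the same length. With the larger α, the copper tends to over-expand; the plates restrain it, putting the copper in compression and the titanium alloy in tension. With no external load the two internal forces are equal and opposite, magnitude P.
Compatibility of the two members (thermal + elastic change equal): (α₁ − α₂)ΔT = P·[1/(A₁E₁) + 1/(A₂E₂)].
|α₁ − α₂|·ΔT = 7.2×10⁻⁶ × 105 = 0.000756.
1/(A₁E₁) + 1/(A₂E₂) = 1/(625×117×10³) + 1/(575×119×10³) = 2.829×10⁻⁸ N⁻¹.
P = 0.000756 / 2.829×10⁻⁸ = 26720 N = 26.72 kN.
σ_{copper} = P/A₂ = 26720/575 = 46.48 MPa, compressive.

σ ≈ 46.5 MPa (compressive)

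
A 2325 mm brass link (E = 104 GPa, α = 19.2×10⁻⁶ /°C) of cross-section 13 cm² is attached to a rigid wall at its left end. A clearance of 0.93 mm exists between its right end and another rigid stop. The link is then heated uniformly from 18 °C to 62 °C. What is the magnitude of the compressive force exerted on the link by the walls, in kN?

P ≈ 60.1 kN

Unrestrained expansion: δ_free = αΔT L = 19.2×10⁻⁶ × 44 × 2325 = 1.964 mm.
The gap closes (δ_free > 0.93 mm) and the wall then resists a further 1.964 − 0.93 = 1.034 mm of expansion.
That suppressed elongation corresponds to σ = E·Δ/L = 104×10³ × 1.034/2325 = 46.26 MPa.
Force on the wall = σA = 46.26 × 1300 mm² = 60.14 kN.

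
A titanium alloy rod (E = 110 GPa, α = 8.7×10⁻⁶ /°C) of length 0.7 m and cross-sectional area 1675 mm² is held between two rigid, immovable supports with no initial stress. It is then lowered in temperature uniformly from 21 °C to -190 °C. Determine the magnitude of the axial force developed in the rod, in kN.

P ≈ 338 kN (tensile)

The ends cannot move, so σ = EαΔT = 110×10³ × 8.7×10⁻⁶ × 211 = 201.9 MPa.
Axial force P = σA = 201.9 × 1675 = 338200 N = 338.2 kN, tensile.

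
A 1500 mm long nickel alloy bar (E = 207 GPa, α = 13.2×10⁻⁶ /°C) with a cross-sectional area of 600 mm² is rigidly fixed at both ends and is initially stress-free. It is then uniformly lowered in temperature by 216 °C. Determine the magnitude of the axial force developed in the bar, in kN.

P ≈ 354 kN (tensile)

The ends cannot move, so σ = EαΔT = 207×10³ × 13.2×10⁻⁶ × 216 = 590.2 MPa.
Axial force P = σA = 590.2 × 600 = 354100 N = 354.1 kN, tensile.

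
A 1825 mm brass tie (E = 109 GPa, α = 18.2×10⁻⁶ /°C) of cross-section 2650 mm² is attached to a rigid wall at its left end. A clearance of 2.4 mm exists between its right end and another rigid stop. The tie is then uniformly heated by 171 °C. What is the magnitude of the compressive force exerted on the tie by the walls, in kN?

Free thermal elongation = αΔT L = 18.2×10⁻⁶ × 171 × 1825 = 5.68 mm.
This exceeds the 2.4 mm gap, so the wall pushes back. The portion of expansion that must be recovered elastically is δ_free − gap = 5.68 − 2.4 = 3.28 mm.
Compatibility: PL/(AE) = 3.28 mm, so σ = P/A = E × (3.28/1825) = 195.9 MPa.
P = σA = 195.9 × 2650 = 519.1 kN.

P ≈ 519 kN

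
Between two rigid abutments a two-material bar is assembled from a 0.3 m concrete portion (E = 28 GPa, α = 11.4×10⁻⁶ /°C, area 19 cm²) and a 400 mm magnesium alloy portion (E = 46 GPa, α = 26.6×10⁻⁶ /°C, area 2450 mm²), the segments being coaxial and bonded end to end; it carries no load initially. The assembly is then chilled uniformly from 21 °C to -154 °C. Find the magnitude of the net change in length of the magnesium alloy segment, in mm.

Free thermal contraction of the whole bar: Σ αᵢΔT Lᵢ = 11.4×10⁻⁶×175×300 + 26.6×10⁻⁶×175×400 = 2.461 mm.
The walls prevent any net length change, so an axial force P (same in every segment) develops. Compatibility: P · Σ Lᵢ/(AᵢEᵢ) = δ_free.
Σ Lᵢ/(AᵢEᵢ) = 300/(1900×28×10³) + 400/(2450×46×10³) = 9.188×10⁻⁶ mm/N.
P = 2.461 / 9.188×10⁻⁶ = 267800 N = 267.8 kN, tensile.
For the magnesium alloy segment, free thermal change = 26.6×10⁻⁶×175×400 = 1.862 mm and elastic change from P = 267800×400/(2450×46×10³) = 0.9504 mm; these oppose, so the net change is 0.912 mm (segment shortens).

|ΔL| ≈ 0.912 mm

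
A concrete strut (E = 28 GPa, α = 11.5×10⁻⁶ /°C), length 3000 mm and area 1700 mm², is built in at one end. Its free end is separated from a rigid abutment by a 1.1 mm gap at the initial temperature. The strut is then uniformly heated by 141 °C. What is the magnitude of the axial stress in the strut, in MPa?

σ ≈ 35.1 MPa (compressive)

If the wall were absent the strut would grow by αΔT L = 11.5×10⁻⁶ × 141 × 3000 = 4.864 mm.
After closing the 1.1 mm clearance, 4.864 − 1.1 = 3.764 mm of expansion remains to be suppressed by the wall.
That suppressed elongation corresponds to σ = E·Δ/L = 28×10³ × 3.764/3000 = 35.14 MPa.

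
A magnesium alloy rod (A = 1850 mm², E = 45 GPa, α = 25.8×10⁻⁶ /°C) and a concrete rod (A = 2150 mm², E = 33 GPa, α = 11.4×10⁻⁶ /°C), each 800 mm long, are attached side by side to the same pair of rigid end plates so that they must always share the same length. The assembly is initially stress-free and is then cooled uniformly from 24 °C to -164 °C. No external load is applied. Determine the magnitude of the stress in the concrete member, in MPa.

Both members must finish at the same length. With the larger α, the magnesium alloy tends to over-contract; the plates restrain it, putting the magnesium alloy in tension and the concrete in compression. With no external load the two internal forces are equal and opposite, magnitude P.
Setting the final lengths equal and cancelling L: (α₁ − α₂)ΔT = P/(A₁E₁) + P/(A₂E₂).
|α₁ − α₂|·ΔT = 14.4×10⁻⁶ × 188 = 0.002707.
1/(A₁E₁) + 1/(A₂E₂) = 1/(1850×45×10³) + 1/(2150×33×10³) = 2.611×10⁻⁸ N⁻¹.
P = 0.002707 / 2.611×10⁻⁸ = 103700 N = 103.7 kN.
σ_{concrete} = P/A₂ = 103700/2150 = 48.23 MPa, compressive.

σ ≈ 48.2 MPa (compressive)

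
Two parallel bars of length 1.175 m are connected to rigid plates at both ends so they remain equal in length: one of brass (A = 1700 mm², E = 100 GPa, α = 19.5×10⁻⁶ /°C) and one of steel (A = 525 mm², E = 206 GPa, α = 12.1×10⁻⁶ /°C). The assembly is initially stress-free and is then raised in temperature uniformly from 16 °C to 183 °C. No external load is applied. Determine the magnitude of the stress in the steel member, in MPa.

σ ≈ 156 MPa (tensile)

Equilibrium of a rigid end plate with no external load gives equal and opposite internal forces ±P in the two members. Since α_{brass} > α_{steel}, heating drives the brass into compression and the steel into tension.
Equating the net (thermal + elastic) strains gives |α₁ − α₂|·ΔT = P·[1/(A₁E₁) + 1/(A₂E₂)].
|α₁ − α₂|·ΔT = 7.4×10⁻⁶ × 167 = 0.001236.
1/(A₁E₁) + 1/(A₂E₂) = 1/(1700×100×10³) + 1/(525×206×10³) = 1.513×10⁻⁸ N⁻¹.
So P = 0.001236 / 1.513×10⁻⁸ = 81.69 kN.
σ_{steel} = P/A₂ = 81690/525 = 155.6 MPa, tensile.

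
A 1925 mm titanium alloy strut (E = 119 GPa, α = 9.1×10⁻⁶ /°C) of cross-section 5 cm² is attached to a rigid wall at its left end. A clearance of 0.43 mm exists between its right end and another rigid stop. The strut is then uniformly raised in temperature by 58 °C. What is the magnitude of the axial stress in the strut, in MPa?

σ ≈ 36.2 MPa (compressive)

Free thermal elongation = αΔT L = 9.1×10⁻⁶ × 58 × 1925 = 1.016 mm.
This exceeds the 0.43 mm gap, so the wall pushes back. The portion of expansion that must be recovered elastically is δ_free − gap = 1.016 − 0.43 = 0.586 mm.
That suppressed elongation corresponds to σ = E·Δ/L = 119×10³ × 0.586/1925 = 36.23 MPa.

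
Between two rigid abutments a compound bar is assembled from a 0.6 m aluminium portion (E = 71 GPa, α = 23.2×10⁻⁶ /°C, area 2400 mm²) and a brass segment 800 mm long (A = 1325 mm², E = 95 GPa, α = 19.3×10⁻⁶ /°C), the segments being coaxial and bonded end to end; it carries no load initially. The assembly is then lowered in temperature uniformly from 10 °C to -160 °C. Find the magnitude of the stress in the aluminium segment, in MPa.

If the supports were absent, the total length change would be Σ αᵢΔT Lᵢ = 23.2×10⁻⁶×170×600 + 19.3×10⁻⁶×170×800 = 4.991 mm.
The walls prevent any net length change, so an axial force P (same in every segment) develops. Compatibility: P · Σ Lᵢ/(AᵢEᵢ) = δ_free.
The series flexibility is Σ Lᵢ/(AᵢEᵢ) = 600/(2400×71×10³) + 800/(1325×95×10³) = 9.877×10⁻⁶ mm/N.
So P = 4.991 / 9.877×10⁻⁶ = 505.4 kN, tensile.
σ_{aluminium} = P / A = 505400 / 2400 = 210.6 MPa.

σ ≈ 211 MPa (tensile)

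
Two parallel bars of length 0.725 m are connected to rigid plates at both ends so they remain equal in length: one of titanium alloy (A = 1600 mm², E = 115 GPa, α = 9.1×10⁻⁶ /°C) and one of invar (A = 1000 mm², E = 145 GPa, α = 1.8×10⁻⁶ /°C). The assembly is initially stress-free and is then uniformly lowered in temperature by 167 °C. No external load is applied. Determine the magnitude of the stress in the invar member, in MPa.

σ ≈ 98.9 MPa (compressive)

Both members must finish at the same length. With the larger α, the titanium alloy tends to over-contract; the plates restrain it, putting the titanium alloy in tension and the invar in compression. With no external load the two internal forces are equal and opposite, magnitude P.
Equating the net (thermal + elastic) strains gives |α₁ − α₂|·ΔT = P·[1/(A₁E₁) + 1/(A₂E₂)].
|α₁ − α₂|·ΔT = 7.3×10⁻⁶ × 167 = 0.001219.
1/(A₁E₁) + 1/(A₂E₂) = 1/(1600×115×10³) + 1/(1000×145×10³) = 1.233×10⁻⁸ N⁻¹.
P = 0.001219 / 1.233×10⁻⁸ = 98860 N = 98.86 kN.
σ_{invar} = P/A₂ = 98860/1000 = 98.86 MPa, compressive.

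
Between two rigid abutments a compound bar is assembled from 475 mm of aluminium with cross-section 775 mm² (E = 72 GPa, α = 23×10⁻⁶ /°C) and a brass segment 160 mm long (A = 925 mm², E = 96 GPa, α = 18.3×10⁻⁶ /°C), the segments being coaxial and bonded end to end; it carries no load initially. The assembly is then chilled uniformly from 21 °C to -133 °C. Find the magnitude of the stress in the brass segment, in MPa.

Free thermal contraction of the whole bar: Σ αᵢΔT Lᵢ = 23×10⁻⁶×154×475 + 18.3×10⁻⁶×154×160 = 2.133 mm.
The rigid supports impose zero overall length change; the single axial force P common to all segments must satisfy P Σ Lᵢ/(AᵢEᵢ) = δ_free.
Σ Lᵢ/(AᵢEᵢ) = 475/(775×72×10³) + 160/(925×96×10³) = 1.031×10⁻⁵ mm/N.
Hence P = δ_free / Σ(L/AE) = 2.133/1.031×10⁻⁵ = 206.8 kN (tensile).
σ_{brass} = P / A = 206800 / 925 = 223.6 MPa.

σ ≈ 224 MPa (tensile)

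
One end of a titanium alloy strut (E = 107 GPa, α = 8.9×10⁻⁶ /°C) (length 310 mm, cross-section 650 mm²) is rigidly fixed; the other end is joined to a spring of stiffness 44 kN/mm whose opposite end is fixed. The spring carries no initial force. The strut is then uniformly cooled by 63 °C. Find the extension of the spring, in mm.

δ ≈ 0.145 mm

If the spring were absent the strut would shorten by αΔT L = 8.9×10⁻⁶ × 63 × 310 = 0.1738 mm.
Let P be the tensile force in the spring. The strut extends elastically by PL/(AE) and the spring stretches by P/k; together these equal δ_free.
P [ L/(AE) + 1/k ] = δ_free → P [ 310/(650×107×10³) + 1/(44×10³) ] = 0.1738.
P = 0.1738 / 2.718×10⁻⁵ = 6394 N.
Spring extension = P/k = 6394/(44×10³) = 0.1453 mm.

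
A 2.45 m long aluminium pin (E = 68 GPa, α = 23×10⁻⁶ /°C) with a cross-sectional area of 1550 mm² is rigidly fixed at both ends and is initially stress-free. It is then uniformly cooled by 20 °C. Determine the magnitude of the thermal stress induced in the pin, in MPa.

σ ≈ 31.3 MPa (tensile)

The supports are rigid, so the total axial strain is zero. The restrained thermal strain is ε = αΔT = 23×10⁻⁶ × 20 = 460×10⁻⁶.
σ = EαΔT = 68×10³ × 23×10⁻⁶ × 20 = 31.28 MPa (tensile; the pin is trying to contract).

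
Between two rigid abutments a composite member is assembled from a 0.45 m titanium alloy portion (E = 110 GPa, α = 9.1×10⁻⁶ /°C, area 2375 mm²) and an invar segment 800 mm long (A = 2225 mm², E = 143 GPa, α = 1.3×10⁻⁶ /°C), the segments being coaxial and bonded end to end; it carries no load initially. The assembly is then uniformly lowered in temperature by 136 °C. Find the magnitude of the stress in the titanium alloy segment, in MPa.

With the walls removed the bar would change length by δ_free = Σ αᵢΔT Lᵢ = 9.1×10⁻⁶×136×450 + 1.3×10⁻⁶×136×800 = 0.6984 mm.
The walls prevent any net length change, so an axial force P (same in every segment) develops. Compatibility: P · Σ Lᵢ/(AᵢEᵢ) = δ_free.
Σ Lᵢ/(AᵢEᵢ) = 450/(2375×110×10³) + 800/(2225×143×10³) = 4.237×10⁻⁶ mm/N.
So P = 0.6984 / 4.237×10⁻⁶ = 164.8 kN, tensile.
σ_{titanium alloy} = P / A = 164800 / 2375 = 69.4 MPa.

σ ≈ 69.4 MPa (tensile)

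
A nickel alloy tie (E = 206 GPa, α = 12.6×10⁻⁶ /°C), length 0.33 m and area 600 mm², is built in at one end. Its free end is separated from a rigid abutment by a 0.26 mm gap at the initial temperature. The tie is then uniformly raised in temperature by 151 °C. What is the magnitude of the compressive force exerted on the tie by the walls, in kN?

Free thermal elongation = αΔT L = 12.6×10⁻⁶ × 151 × 330 = 0.6279 mm.
The gap closes (δ_free > 0.26 mm) and the wall then resists a further 0.6279 − 0.26 = 0.3679 mm of expansion.
That suppressed elongation corresponds to σ = E·Δ/L = 206×10³ × 0.3679/330 = 229.6 MPa.
P = σA = 229.6 × 600 = 137.8 kN.

P ≈ 138 kN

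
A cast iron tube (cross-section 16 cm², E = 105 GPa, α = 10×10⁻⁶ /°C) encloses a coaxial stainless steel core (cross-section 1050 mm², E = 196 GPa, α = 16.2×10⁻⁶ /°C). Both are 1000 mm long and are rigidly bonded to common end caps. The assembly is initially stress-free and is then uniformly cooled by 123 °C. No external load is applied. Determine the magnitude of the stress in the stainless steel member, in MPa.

Both members must finish at the same length. With the larger α, the stainless steel tends to over-contract; the plates restrain it, putting the stainless steel in tension and the cast iron in compression. With no external load the two internal forces are equal and opposite, magnitude P.
Setting the final lengths equal and cancelling L: (α₁ − α₂)ΔT = P/(A₁E₁) + P/(A₂E₂).
|α₁ − α₂|·ΔT = 6.2×10⁻⁶ × 123 = 0.0007626.
1/(A₁E₁) + 1/(A₂E₂) = 1/(1600×105×10³) + 1/(1050×196×10³) = 1.081×10⁻⁸ N⁻¹.
P = 0.0007626 / 1.081×10⁻⁸ = 70540 N = 70.54 kN.
σ_{stainless steel} = P/A₂ = 70540/1050 = 67.18 MPa, tensile.

σ ≈ 67.2 MPa (tensile)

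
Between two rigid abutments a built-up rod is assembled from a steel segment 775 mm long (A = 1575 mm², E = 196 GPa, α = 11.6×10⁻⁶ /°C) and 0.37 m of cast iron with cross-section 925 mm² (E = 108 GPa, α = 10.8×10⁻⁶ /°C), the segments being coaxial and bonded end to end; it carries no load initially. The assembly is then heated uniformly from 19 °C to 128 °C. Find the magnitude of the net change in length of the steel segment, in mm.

|ΔL| ≈ 0.408 mm

With the walls removed the bar would change length by δ_free = Σ αᵢΔT Lᵢ = 11.6×10⁻⁶×109×775 + 10.8×10⁻⁶×109×370 = 1.415 mm.
The walls prevent any net length change, so an axial force P (same in every segment) develops. Compatibility: P · Σ Lᵢ/(AᵢEᵢ) = δ_free.
The series flexibility is Σ Lᵢ/(AᵢEᵢ) = 775/(1575×196×10³) + 370/(925×108×10³) = 6.214×10⁻⁶ mm/N.
P = 1.415 / 6.214×10⁻⁶ = 227800 N = 227.8 kN, compressive.
For the steel segment, free thermal change = 11.6×10⁻⁶×109×775 = 0.9799 mm and elastic change from P = 227800×775/(1575×196×10³) = 0.5718 mm; these oppose, so the net change is 0.408 mm (segment lengthens).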